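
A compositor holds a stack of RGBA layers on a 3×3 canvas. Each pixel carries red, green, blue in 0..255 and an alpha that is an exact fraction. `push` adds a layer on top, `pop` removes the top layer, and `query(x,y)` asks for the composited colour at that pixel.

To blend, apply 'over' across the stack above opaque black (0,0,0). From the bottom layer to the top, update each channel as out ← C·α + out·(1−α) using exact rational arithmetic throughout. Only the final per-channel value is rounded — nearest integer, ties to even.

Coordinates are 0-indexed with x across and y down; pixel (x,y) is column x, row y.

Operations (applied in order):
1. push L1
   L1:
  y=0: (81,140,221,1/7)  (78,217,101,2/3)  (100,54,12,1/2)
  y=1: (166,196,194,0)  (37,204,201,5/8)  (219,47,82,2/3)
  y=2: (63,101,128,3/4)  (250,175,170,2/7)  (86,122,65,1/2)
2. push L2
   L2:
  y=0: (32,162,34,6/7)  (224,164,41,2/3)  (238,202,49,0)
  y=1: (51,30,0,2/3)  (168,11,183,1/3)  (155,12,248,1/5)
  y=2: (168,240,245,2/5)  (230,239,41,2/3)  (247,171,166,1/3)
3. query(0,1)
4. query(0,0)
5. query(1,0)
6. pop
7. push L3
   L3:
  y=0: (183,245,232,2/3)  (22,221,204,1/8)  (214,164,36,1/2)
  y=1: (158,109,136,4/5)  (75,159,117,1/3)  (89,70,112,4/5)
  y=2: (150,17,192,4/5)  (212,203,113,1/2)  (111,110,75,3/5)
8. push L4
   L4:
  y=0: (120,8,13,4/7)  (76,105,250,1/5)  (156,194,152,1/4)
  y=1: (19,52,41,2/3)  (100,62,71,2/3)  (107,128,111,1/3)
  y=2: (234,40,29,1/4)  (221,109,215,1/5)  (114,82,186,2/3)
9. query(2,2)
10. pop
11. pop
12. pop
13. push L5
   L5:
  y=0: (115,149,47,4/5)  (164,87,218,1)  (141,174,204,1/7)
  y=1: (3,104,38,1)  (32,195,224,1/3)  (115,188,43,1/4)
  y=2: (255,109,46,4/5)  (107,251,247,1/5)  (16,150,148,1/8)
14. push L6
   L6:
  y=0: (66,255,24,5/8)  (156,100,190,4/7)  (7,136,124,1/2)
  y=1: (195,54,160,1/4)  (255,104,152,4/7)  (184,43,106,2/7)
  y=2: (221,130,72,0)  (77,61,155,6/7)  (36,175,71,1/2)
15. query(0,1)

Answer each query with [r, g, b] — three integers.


at x=0,y=1 over L1,L2:
after L1 α=0: [0, 0, 0]
after L2 α=2/3: [34, 20, 0]
rounded: [34, 20, 0]

query (0,0) [L1,L2] — begin 0,0,0
L1 α=1/7: [81/7, 20, 221/7]
L2 α=6/7: [1425/49, 992/7, 1649/49]
rounded: [29, 142, 34]

(1,0) stack=L1,L2; from [0,0,0]:
L1 α=2/3: [52, 434/3, 202/3]
L2 α=2/3: [500/3, 1418/9, 448/9]
rounded: [167, 158, 50]

query (2,2) [L1,L3,L4] — begin 0,0,0
+L1 (α=1/2) → [43, 61, 65/2]
+L3 (α=3/5) → [419/5, 452/5, 58]
+L4 (α=2/3) → [1559/15, 424/5, 430/3]
rounded: [104, 85, 143]

query (0,1) [L5,L6] — begin 0,0,0
after L5 α=1: [3, 104, 38]
after L6 α=1/4: [51, 183/2, 137/2]
= [51, 92, 68]


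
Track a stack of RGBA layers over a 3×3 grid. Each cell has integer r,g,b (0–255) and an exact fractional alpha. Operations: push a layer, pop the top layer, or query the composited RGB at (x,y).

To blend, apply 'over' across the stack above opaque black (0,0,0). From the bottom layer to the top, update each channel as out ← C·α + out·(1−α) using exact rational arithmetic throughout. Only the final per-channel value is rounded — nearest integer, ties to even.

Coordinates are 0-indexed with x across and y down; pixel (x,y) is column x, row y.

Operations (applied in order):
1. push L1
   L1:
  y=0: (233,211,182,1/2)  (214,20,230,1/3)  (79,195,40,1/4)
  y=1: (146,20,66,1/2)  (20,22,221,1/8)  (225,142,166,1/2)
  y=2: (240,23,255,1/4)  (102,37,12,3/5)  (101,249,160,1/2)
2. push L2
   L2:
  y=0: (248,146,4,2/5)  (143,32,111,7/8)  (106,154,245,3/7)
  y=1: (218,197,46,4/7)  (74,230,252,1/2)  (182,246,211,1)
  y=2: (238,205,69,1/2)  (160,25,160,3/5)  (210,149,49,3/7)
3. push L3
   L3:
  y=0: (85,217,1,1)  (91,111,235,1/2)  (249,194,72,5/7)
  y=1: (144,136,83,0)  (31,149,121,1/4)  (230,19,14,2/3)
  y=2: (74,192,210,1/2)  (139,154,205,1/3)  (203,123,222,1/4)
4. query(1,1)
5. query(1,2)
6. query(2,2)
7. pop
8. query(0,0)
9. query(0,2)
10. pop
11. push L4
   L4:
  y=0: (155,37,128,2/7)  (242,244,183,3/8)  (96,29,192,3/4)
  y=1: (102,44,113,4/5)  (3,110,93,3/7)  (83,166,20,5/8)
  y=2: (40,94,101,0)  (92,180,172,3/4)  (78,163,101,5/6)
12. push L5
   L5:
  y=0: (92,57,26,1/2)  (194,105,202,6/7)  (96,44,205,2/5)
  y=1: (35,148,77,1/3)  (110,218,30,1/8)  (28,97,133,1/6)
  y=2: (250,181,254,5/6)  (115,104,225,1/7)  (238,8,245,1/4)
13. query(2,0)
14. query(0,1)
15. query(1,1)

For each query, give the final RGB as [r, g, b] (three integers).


query (1,1) [L1,L2,L3] — begin 0,0,0
L1 α=1/8: [5/2, 11/4, 221/8]
L2 α=1/2: [153/4, 931/8, 2237/16]
L3 α=1/4: [583/16, 3985/32, 8647/64]
= [36, 125, 135]

query (1,2) [L1,L2,L3] — begin 0,0,0
L1 α=3/5: [306/5, 111/5, 36/5]
L2 α=3/5: [3012/25, 597/25, 2472/25]
L3 α=1/3: [9499/75, 5044/75, 10069/75]
rounded: [127, 67, 134]

at x=2,y=2 over L1,L2,L3:
after L1 α=1/2: [101/2, 249/2, 80]
after L2 α=3/7: [832/7, 135, 467/7]
after L3 α=1/4: [3917/28, 132, 2955/28]
→ [140, 132, 106]

(0,0) stack=L1,L2; from [0,0,0]:
after L1 α=1/2: [233/2, 211/2, 91]
after L2 α=2/5: [1691/10, 1217/10, 281/5]
rounded: [169, 122, 56]

query (0,2) [L1,L2] — begin 0,0,0
+L1 (α=1/4) → [60, 23/4, 255/4]
+L2 (α=1/2) → [149, 843/8, 531/8]
→ [149, 105, 66]

query (2,0) [L1,L4,L5] — begin 0,0,0
+L1 (α=1/4) → [79/4, 195/4, 10]
+L4 (α=3/4) → [1231/16, 543/16, 293/2]
+L5 (α=2/5) → [1353/16, 3037/80, 1699/10]
→ [85, 38, 170]

at x=0,y=1 over L1,L4,L5:
after L1 α=1/2: [73, 10, 33]
after L4 α=4/5: [481/5, 186/5, 97]
after L5 α=1/3: [379/5, 1112/15, 271/3]
rounded: [76, 74, 90]

(1,1) stack=L1,L4,L5; from [0,0,0]:
after L1 α=1/8: [5/2, 11/4, 221/8]
after L4 α=3/7: [19/7, 341/7, 779/14]
after L5 α=1/8: [129/8, 559/8, 839/16]
→ [16, 70, 52]


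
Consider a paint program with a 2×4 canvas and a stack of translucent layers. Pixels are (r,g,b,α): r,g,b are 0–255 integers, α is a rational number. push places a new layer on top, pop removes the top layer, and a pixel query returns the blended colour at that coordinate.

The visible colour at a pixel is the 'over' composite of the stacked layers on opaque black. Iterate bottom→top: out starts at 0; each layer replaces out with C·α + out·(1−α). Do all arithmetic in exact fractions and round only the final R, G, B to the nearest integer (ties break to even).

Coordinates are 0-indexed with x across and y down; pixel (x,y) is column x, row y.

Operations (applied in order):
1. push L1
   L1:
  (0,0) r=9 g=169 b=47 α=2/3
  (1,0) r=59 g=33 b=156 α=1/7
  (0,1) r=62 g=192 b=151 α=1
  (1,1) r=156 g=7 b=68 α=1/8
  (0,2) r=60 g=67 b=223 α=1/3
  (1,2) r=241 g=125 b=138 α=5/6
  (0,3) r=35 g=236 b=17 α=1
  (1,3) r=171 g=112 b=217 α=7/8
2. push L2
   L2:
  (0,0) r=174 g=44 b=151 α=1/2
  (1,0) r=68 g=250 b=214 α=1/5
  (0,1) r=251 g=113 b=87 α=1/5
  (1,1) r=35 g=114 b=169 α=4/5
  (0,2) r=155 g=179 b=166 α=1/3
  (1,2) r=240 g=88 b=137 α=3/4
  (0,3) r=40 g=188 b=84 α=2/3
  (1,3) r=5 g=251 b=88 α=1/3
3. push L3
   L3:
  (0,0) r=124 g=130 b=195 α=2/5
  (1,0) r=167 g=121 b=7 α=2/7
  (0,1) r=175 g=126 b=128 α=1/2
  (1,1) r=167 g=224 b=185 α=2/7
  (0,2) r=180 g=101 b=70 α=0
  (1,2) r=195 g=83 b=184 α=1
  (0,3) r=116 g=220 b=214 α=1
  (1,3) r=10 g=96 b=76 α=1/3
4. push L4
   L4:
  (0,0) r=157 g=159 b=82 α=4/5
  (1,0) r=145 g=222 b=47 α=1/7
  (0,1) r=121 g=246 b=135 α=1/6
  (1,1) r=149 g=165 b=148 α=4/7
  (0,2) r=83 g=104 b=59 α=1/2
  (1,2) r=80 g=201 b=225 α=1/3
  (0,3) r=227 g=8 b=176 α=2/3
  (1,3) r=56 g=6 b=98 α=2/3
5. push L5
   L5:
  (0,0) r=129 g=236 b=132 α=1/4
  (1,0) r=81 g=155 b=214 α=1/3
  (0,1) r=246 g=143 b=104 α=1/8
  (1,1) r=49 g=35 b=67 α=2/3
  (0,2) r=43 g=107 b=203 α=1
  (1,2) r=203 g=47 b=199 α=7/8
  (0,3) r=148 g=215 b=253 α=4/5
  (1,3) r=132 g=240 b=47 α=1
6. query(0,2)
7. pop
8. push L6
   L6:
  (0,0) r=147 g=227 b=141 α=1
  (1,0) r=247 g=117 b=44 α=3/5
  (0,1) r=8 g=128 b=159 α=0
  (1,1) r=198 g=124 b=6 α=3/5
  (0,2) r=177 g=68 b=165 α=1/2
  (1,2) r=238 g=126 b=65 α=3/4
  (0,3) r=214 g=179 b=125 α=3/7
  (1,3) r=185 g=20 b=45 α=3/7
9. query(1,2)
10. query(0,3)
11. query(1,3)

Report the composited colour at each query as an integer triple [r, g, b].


at x=0,y=2 over L1,L2,L3,L4,L5:
after L1 α=1/3: [20, 67/3, 223/3]
after L2 α=1/3: [65, 671/9, 944/9]
after L3 α=0: [65, 671/9, 944/9]
after L4 α=1/2: [74, 1607/18, 1475/18]
after L5 α=1: [43, 107, 203]
= [43, 107, 203]

query (1,2) [L1,L2,L3,L4,L6] — begin 0,0,0
L1 α=5/6: [1205/6, 625/6, 115]
L2 α=3/4: [5525/24, 2209/24, 263/2]
L3 α=1: [195, 83, 184]
L4 α=1/3: [470/3, 367/3, 593/3]
L6 α=3/4: [653/3, 1501/12, 589/6]
= [218, 125, 98]

(0,3) stack=L1,L2,L3,L4,L6; from [0,0,0]:
+L1 (α=1) → [35, 236, 17]
+L2 (α=2/3) → [115/3, 204, 185/3]
+L3 (α=1) → [116, 220, 214]
+L4 (α=2/3) → [190, 236/3, 566/3]
+L6 (α=3/7) → [1402/7, 365/3, 3389/21]
= [200, 122, 161]

at x=1,y=3 over L1,L2,L3,L4,L6:
L1 α=7/8: [1197/8, 98, 1519/8]
L2 α=1/3: [1217/12, 149, 1871/12]
L3 α=1/3: [1277/18, 394/3, 2327/18]
L4 α=2/3: [3293/54, 430/9, 5855/54]
L6 α=3/7: [21571/189, 2260/63, 15355/189]
= [114, 36, 81]


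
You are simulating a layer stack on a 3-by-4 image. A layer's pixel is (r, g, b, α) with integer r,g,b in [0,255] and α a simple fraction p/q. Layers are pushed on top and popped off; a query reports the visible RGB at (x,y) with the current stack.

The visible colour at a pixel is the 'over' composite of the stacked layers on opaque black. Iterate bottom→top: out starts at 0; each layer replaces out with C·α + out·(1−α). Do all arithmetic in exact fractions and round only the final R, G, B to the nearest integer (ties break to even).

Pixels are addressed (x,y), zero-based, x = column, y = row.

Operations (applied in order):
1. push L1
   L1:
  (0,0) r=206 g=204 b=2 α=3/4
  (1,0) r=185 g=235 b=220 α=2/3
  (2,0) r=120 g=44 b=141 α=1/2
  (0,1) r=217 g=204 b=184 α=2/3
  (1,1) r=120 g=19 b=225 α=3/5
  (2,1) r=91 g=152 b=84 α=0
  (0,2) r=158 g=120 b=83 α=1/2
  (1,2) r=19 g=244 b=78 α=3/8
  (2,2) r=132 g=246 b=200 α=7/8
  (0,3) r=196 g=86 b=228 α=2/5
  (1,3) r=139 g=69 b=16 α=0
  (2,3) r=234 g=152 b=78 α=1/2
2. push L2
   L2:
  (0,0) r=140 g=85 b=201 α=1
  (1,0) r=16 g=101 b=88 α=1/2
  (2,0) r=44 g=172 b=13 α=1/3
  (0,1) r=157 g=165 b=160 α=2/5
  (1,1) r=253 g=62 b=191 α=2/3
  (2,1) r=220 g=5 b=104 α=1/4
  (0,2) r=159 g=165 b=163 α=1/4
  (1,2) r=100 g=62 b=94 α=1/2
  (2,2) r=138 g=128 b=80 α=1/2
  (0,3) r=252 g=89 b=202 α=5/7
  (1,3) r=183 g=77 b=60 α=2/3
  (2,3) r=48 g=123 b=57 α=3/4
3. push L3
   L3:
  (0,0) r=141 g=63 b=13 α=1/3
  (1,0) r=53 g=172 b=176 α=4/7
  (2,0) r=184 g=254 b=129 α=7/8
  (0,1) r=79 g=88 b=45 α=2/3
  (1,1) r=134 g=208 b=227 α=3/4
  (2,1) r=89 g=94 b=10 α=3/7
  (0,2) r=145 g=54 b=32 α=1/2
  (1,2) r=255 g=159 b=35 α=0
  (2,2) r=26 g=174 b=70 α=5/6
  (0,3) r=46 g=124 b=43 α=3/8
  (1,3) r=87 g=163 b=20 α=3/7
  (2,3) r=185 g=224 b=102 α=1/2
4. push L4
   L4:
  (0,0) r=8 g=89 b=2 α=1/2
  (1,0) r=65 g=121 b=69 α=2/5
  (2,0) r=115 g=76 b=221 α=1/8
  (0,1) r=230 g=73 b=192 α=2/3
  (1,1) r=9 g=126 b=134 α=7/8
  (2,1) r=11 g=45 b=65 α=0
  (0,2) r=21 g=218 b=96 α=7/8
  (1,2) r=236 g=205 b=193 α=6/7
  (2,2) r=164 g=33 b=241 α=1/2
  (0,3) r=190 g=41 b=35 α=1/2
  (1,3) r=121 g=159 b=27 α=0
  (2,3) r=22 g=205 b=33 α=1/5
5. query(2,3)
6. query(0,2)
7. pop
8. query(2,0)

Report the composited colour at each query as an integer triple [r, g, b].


query (2,3) [L1,L2,L3,L4] — begin 0,0,0
after L1 α=1/2: [117, 76, 39]
after L2 α=3/4: [261/4, 445/4, 105/2]
after L3 α=1/2: [1001/8, 1341/8, 309/4]
after L4 α=1/5: [209/2, 1751/10, 342/5]
rounded: [104, 175, 68]

(0,2) stack=L1,L2,L3,L4; from [0,0,0]:
+L1 (α=1/2) → [79, 60, 83/2]
+L2 (α=1/4) → [99, 345/4, 575/8]
+L3 (α=1/2) → [122, 561/8, 831/16]
+L4 (α=7/8) → [269/8, 12769/64, 11583/128]
→ [34, 200, 90]

(2,0) stack=L1,L2,L3; from [0,0,0]:
+L1 (α=1/2) → [60, 22, 141/2]
+L2 (α=1/3) → [164/3, 72, 154/3]
+L3 (α=7/8) → [1007/6, 925/4, 2863/24]
rounded: [168, 231, 119]


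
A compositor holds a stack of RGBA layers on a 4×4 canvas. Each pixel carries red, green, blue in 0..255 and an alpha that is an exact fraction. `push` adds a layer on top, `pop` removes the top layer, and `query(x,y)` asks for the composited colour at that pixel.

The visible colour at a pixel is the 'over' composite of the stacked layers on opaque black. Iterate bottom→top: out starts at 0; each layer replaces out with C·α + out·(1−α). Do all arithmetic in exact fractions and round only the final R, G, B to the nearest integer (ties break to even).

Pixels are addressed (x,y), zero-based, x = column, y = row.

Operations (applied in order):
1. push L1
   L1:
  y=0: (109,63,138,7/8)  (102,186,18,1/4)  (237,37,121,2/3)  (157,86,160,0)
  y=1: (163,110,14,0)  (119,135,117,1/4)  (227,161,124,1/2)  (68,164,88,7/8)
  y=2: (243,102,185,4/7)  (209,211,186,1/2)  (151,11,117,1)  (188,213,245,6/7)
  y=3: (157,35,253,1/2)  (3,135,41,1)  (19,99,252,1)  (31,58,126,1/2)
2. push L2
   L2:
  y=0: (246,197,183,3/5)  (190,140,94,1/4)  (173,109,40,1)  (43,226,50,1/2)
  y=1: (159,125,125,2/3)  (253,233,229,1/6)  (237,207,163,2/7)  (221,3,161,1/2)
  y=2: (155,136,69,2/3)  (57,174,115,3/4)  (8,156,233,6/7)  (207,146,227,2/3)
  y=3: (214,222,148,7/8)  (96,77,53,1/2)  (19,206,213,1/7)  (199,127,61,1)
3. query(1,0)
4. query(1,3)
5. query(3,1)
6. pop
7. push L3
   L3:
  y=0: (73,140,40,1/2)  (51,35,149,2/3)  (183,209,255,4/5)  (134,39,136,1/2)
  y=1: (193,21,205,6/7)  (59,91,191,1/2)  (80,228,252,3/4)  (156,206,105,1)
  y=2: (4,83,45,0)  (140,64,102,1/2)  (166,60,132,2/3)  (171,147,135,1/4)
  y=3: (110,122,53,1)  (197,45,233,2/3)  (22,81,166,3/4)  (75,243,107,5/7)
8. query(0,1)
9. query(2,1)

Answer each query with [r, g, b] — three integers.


query (1,0) [L1,L2] — begin 0,0,0
after L1 α=1/4: [51/2, 93/2, 9/2]
after L2 α=1/4: [533/8, 559/8, 215/8]
→ [67, 70, 27]

query (1,3) [L1,L2] — begin 0,0,0
L1 α=1: [3, 135, 41]
L2 α=1/2: [99/2, 106, 47]
→ [50, 106, 47]

(3,1) stack=L1,L2; from [0,0,0]:
after L1 α=7/8: [119/2, 287/2, 77]
after L2 α=1/2: [561/4, 293/4, 119]
rounded: [140, 73, 119]

at x=0,y=1 over L1,L3:
L1 α=0: [0, 0, 0]
L3 α=6/7: [1158/7, 18, 1230/7]
rounded: [165, 18, 176]

query (2,1) [L1,L3] — begin 0,0,0
after L1 α=1/2: [227/2, 161/2, 62]
after L3 α=3/4: [707/8, 1529/8, 409/2]
= [88, 191, 204]


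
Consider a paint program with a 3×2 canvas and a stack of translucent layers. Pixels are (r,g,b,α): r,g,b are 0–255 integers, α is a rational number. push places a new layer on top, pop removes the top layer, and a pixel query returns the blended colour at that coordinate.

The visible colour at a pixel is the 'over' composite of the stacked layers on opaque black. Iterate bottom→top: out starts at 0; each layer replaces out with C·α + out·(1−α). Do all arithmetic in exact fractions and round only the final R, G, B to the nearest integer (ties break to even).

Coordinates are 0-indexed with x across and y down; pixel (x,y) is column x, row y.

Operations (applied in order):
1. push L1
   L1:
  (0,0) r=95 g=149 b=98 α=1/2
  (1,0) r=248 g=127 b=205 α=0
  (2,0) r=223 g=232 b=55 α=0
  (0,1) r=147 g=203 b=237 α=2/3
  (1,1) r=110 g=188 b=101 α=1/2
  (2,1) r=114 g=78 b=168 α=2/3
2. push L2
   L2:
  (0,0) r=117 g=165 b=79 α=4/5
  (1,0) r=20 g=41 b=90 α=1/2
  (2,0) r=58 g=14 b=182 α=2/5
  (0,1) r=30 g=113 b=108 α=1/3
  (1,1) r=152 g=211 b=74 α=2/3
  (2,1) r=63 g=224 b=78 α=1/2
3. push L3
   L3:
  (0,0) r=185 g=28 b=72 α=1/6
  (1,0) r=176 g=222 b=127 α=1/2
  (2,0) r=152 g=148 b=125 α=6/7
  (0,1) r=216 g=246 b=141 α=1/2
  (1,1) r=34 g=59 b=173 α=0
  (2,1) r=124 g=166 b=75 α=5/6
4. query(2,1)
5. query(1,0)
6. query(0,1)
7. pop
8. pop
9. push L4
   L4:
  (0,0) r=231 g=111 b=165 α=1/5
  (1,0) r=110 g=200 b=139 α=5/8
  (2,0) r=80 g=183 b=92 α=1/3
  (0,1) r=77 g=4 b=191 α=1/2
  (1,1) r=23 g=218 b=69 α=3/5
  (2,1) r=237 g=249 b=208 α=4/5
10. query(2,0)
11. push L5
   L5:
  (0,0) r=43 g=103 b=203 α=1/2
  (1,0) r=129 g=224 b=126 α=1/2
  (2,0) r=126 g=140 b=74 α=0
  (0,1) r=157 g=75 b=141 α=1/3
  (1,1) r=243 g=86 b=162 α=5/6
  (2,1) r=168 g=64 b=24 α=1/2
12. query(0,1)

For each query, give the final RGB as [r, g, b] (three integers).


query (2,1) [L1,L2,L3] — begin 0,0,0
+L1 (α=2/3) → [76, 52, 112]
+L2 (α=1/2) → [139/2, 138, 95]
+L3 (α=5/6) → [1379/12, 484/3, 235/3]
rounded: [115, 161, 78]

(1,0) stack=L1,L2,L3; from [0,0,0]:
+L1 (α=0) → [0, 0, 0]
+L2 (α=1/2) → [10, 41/2, 45]
+L3 (α=1/2) → [93, 485/4, 86]
= [93, 121, 86]

query (0,1) [L1,L2,L3] — begin 0,0,0
+L1 (α=2/3) → [98, 406/3, 158]
+L2 (α=1/3) → [226/3, 1151/9, 424/3]
+L3 (α=1/2) → [437/3, 3365/18, 847/6]
= [146, 187, 141]

(2,0) stack=L1,L4; from [0,0,0]:
L1 α=0: [0, 0, 0]
L4 α=1/3: [80/3, 61, 92/3]
rounded: [27, 61, 31]

query (0,1) [L1,L4,L5] — begin 0,0,0
L1 α=2/3: [98, 406/3, 158]
L4 α=1/2: [175/2, 209/3, 349/2]
L5 α=1/3: [332/3, 643/9, 490/3]
→ [111, 71, 163]


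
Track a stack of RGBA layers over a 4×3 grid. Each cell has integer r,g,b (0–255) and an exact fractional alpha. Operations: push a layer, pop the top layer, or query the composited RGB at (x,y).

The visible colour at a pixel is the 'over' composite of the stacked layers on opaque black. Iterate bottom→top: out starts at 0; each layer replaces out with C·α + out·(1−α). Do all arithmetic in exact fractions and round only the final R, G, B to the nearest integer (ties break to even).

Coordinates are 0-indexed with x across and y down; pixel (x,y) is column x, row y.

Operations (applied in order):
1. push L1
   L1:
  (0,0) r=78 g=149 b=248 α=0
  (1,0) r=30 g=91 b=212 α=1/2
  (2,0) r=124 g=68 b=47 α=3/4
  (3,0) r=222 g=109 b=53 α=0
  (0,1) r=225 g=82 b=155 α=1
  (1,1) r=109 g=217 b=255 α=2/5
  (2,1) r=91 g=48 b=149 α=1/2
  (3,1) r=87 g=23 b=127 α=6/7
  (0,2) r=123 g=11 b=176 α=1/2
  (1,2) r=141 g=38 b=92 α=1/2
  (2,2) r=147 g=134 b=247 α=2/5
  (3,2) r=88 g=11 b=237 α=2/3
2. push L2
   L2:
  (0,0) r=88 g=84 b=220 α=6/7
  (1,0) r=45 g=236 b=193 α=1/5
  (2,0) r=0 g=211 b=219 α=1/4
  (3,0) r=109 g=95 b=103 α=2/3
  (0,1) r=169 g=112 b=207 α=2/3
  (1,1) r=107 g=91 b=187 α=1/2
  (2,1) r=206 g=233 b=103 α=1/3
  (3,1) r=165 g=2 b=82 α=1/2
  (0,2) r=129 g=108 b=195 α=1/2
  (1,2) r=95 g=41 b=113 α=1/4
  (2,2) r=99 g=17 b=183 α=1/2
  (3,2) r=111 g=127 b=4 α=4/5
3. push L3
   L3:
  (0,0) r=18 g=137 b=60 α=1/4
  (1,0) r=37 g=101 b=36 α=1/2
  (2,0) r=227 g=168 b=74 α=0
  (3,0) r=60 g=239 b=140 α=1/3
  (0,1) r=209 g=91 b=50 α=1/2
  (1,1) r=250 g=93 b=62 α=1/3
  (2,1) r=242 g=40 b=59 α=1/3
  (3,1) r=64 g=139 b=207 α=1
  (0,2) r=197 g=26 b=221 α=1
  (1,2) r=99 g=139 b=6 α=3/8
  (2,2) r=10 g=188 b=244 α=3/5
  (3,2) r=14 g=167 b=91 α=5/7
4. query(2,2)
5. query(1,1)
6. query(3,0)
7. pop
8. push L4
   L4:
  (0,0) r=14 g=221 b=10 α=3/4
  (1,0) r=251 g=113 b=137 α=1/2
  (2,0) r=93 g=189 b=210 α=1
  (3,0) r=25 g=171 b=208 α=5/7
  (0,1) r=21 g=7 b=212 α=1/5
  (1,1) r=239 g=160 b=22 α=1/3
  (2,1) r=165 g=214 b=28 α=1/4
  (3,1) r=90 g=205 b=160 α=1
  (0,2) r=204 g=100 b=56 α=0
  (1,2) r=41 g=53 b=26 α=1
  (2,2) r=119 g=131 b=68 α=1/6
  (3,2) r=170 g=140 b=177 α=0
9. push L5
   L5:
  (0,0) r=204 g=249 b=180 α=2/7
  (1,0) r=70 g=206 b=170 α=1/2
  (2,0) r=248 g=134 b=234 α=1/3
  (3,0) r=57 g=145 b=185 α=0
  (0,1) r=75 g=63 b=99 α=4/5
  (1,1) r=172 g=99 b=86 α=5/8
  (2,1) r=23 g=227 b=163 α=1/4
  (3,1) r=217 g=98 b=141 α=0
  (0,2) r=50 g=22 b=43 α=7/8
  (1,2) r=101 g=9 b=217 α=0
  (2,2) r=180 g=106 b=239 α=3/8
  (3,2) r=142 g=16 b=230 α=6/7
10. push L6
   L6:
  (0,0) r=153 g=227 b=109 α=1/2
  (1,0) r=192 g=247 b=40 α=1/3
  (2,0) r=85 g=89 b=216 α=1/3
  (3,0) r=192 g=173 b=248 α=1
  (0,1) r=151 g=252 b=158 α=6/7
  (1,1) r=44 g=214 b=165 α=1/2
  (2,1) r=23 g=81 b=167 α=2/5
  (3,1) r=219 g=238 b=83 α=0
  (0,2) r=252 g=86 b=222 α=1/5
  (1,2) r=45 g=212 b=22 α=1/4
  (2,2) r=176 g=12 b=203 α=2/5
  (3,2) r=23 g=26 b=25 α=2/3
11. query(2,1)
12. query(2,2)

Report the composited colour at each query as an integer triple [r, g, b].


at x=2,y=2 over L1,L2,L3:
+L1 (α=2/5) → [294/5, 268/5, 494/5]
+L2 (α=1/2) → [789/10, 353/10, 1409/10]
+L3 (α=3/5) → [939/25, 3173/25, 5069/25]
= [38, 127, 203]

at x=1,y=1 over L1,L2,L3:
after L1 α=2/5: [218/5, 434/5, 102]
after L2 α=1/2: [753/10, 889/10, 289/2]
after L3 α=1/3: [2003/15, 1354/15, 117]
rounded: [134, 90, 117]

at x=3,y=0 over L1,L2,L3:
after L1 α=0: [0, 0, 0]
after L2 α=2/3: [218/3, 190/3, 206/3]
after L3 α=1/3: [616/9, 1097/9, 832/9]
rounded: [68, 122, 92]

query (2,1) [L1,L2,L4,L5,L6] — begin 0,0,0
L1 α=1/2: [91/2, 24, 149/2]
L2 α=1/3: [99, 281/3, 84]
L4 α=1/4: [231/2, 495/4, 70]
L5 α=1/4: [739/8, 2393/16, 373/4]
L6 α=2/5: [517/8, 9771/80, 491/4]
= [65, 122, 123]

(2,2) stack=L1,L2,L4,L5,L6; from [0,0,0]:
L1 α=2/5: [294/5, 268/5, 494/5]
L2 α=1/2: [789/10, 353/10, 1409/10]
L4 α=1/6: [1027/12, 205/4, 515/4]
L5 α=3/8: [11615/96, 2297/32, 5443/32]
L6 α=2/5: [22879/160, 7659/160, 29321/160]
= [143, 48, 183]


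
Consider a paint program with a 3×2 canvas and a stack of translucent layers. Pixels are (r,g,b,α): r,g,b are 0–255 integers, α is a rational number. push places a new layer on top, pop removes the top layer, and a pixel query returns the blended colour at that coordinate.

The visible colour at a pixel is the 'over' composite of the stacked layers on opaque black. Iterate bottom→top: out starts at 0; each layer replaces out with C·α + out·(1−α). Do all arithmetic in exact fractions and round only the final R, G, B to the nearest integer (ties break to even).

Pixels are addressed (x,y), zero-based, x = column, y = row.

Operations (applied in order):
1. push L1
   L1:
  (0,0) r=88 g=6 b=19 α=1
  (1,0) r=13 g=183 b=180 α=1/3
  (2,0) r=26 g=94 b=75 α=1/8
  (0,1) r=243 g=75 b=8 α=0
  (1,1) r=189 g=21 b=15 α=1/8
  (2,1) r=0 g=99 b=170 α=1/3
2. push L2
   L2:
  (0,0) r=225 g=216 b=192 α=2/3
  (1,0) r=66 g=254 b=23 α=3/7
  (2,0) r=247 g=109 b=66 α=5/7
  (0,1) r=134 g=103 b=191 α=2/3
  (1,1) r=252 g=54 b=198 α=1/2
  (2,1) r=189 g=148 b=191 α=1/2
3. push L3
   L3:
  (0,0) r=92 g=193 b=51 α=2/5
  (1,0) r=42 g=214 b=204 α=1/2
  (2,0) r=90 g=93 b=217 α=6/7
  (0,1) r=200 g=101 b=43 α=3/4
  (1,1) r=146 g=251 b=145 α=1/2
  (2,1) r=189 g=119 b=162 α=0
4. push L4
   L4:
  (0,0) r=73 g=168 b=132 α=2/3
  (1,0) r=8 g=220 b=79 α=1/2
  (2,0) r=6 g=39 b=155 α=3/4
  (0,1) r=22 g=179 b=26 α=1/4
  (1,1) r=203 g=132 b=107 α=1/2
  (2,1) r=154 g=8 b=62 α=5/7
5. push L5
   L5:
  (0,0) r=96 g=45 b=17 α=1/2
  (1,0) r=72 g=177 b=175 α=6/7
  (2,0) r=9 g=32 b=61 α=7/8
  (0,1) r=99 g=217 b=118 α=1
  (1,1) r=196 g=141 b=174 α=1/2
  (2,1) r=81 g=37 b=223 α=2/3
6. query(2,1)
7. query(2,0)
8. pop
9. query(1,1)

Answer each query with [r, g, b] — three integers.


query (2,1) [L1,L2,L3,L4,L5] — begin 0,0,0
after L1 α=1/3: [0, 33, 170/3]
after L2 α=1/2: [189/2, 181/2, 743/6]
after L3 α=0: [189/2, 181/2, 743/6]
after L4 α=5/7: [137, 221/7, 239/3]
after L5 α=2/3: [299/3, 739/21, 1577/9]
= [100, 35, 175]

at x=2,y=0 over L1,L2,L3,L4,L5:
L1 α=1/8: [13/4, 47/4, 75/8]
L2 α=5/7: [2483/14, 1137/14, 1395/28]
L3 α=6/7: [10043/98, 8949/98, 37851/196]
L4 α=3/4: [11807/392, 20415/392, 128991/784]
L5 α=7/8: [36503/3136, 108223/3136, 463759/6272]
= [12, 35, 74]

(1,1) stack=L1,L2,L3,L4; from [0,0,0]:
L1 α=1/8: [189/8, 21/8, 15/8]
L2 α=1/2: [2205/16, 453/16, 1599/16]
L3 α=1/2: [4541/32, 4469/32, 3919/32]
L4 α=1/2: [11037/64, 8693/64, 7343/64]
rounded: [172, 136, 115]


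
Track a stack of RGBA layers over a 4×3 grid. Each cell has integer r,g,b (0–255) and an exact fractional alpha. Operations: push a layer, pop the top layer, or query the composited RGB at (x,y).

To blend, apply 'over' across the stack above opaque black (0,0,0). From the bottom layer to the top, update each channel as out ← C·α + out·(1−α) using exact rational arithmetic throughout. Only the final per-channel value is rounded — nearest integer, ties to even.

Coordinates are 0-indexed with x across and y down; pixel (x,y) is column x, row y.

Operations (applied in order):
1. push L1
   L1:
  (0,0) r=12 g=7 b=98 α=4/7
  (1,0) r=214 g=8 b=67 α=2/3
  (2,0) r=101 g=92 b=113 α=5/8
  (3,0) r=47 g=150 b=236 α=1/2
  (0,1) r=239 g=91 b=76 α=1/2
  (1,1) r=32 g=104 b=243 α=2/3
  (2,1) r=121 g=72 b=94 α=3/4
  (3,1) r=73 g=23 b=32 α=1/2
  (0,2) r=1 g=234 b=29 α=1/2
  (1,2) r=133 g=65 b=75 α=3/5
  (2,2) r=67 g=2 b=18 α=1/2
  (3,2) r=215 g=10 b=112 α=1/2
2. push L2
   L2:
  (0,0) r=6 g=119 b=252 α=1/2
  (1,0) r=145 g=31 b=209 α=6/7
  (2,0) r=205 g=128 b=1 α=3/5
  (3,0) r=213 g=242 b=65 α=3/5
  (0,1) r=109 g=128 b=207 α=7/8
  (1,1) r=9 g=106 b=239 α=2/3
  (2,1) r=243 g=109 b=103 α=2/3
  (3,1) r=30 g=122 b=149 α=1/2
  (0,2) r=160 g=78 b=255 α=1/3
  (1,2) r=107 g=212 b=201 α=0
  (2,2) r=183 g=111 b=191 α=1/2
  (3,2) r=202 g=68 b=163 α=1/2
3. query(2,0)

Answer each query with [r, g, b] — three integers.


query (2,0) [L1,L2] — begin 0,0,0
+L1 (α=5/8) → [505/8, 115/2, 565/8]
+L2 (α=3/5) → [593/4, 499/5, 577/20]
→ [148, 100, 29]


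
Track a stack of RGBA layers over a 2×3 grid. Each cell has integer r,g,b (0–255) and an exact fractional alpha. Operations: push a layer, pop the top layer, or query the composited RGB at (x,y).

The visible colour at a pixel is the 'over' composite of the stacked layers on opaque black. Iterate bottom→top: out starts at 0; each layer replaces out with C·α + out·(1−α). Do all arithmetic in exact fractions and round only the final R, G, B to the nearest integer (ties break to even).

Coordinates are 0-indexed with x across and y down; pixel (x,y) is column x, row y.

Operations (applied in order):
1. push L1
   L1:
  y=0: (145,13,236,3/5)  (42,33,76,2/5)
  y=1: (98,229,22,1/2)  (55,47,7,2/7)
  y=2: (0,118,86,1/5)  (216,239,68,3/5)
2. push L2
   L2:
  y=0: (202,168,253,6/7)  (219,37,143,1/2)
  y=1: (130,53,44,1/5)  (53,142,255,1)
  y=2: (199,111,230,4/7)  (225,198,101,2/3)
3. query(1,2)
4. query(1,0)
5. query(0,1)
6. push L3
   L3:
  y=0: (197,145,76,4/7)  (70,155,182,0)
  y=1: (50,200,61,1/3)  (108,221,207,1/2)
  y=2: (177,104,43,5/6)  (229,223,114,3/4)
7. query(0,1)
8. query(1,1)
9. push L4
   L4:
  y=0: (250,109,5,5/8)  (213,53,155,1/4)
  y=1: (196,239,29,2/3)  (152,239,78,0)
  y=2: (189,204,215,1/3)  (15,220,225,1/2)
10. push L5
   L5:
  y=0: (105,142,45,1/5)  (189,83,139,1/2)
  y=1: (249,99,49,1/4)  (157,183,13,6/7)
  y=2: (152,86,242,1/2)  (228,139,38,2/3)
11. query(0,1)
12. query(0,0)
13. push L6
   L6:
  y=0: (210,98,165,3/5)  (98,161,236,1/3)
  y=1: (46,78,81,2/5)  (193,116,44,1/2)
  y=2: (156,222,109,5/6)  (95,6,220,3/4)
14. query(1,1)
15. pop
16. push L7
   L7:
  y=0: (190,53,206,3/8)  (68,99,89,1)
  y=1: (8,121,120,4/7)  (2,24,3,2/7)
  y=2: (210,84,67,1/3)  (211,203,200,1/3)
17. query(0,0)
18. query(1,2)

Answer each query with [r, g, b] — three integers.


(1,2) stack=L1,L2; from [0,0,0]:
+L1 (α=3/5) → [648/5, 717/5, 204/5]
+L2 (α=2/3) → [966/5, 899/5, 1214/15]
→ [193, 180, 81]

(1,0) stack=L1,L2; from [0,0,0]:
L1 α=2/5: [84/5, 66/5, 152/5]
L2 α=1/2: [1179/10, 251/10, 867/10]
= [118, 25, 87]

at x=0,y=1 over L1,L2:
+L1 (α=1/2) → [49, 229/2, 11]
+L2 (α=1/5) → [326/5, 511/5, 88/5]
→ [65, 102, 18]

query (0,1) [L1,L2,L3] — begin 0,0,0
after L1 α=1/2: [49, 229/2, 11]
after L2 α=1/5: [326/5, 511/5, 88/5]
after L3 α=1/3: [902/15, 674/5, 481/15]
= [60, 135, 32]

at x=1,y=1 over L1,L2,L3:
L1 α=2/7: [110/7, 94/7, 2]
L2 α=1: [53, 142, 255]
L3 α=1/2: [161/2, 363/2, 231]
→ [80, 182, 231]

(0,1) stack=L1,L2,L3,L4,L5; from [0,0,0]:
after L1 α=1/2: [49, 229/2, 11]
after L2 α=1/5: [326/5, 511/5, 88/5]
after L3 α=1/3: [902/15, 674/5, 481/15]
after L4 α=2/3: [6782/45, 3064/15, 1351/45]
after L5 α=1/4: [10517/60, 3559/20, 1043/30]
= [175, 178, 35]

(0,0) stack=L1,L2,L3,L4,L5; from [0,0,0]:
after L1 α=3/5: [87, 39/5, 708/5]
after L2 α=6/7: [1299/7, 5079/35, 8298/35]
after L3 α=4/7: [9413/49, 35537/245, 35534/245]
after L4 α=5/8: [89489/392, 30017/245, 112727/1960]
after L5 α=1/5: [99779/490, 154858/1225, 134777/2450]
rounded: [204, 126, 55]

at x=1,y=1 over L1,L2,L3,L4,L5,L6:
after L1 α=2/7: [110/7, 94/7, 2]
after L2 α=1: [53, 142, 255]
after L3 α=1/2: [161/2, 363/2, 231]
after L4 α=0: [161/2, 363/2, 231]
after L5 α=6/7: [2045/14, 2559/14, 309/7]
after L6 α=1/2: [4747/28, 4183/28, 617/14]
rounded: [170, 149, 44]

query (0,0) [L1,L2,L3,L4,L5,L7] — begin 0,0,0
L1 α=3/5: [87, 39/5, 708/5]
L2 α=6/7: [1299/7, 5079/35, 8298/35]
L3 α=4/7: [9413/49, 35537/245, 35534/245]
L4 α=5/8: [89489/392, 30017/245, 112727/1960]
L5 α=1/5: [99779/490, 154858/1225, 134777/2450]
L7 α=3/8: [155639/784, 193813/1960, 437597/3920]
→ [199, 99, 112]

query (1,2) [L1,L2,L3,L4,L5,L7] — begin 0,0,0
+L1 (α=3/5) → [648/5, 717/5, 204/5]
+L2 (α=2/3) → [966/5, 899/5, 1214/15]
+L3 (α=3/4) → [4401/20, 1061/5, 1586/15]
+L4 (α=1/2) → [4701/40, 2161/10, 4961/30]
+L5 (α=2/3) → [7647/40, 1647/10, 7241/90]
+L7 (α=1/3) → [11867/60, 2662/15, 16241/135]
rounded: [198, 177, 120]


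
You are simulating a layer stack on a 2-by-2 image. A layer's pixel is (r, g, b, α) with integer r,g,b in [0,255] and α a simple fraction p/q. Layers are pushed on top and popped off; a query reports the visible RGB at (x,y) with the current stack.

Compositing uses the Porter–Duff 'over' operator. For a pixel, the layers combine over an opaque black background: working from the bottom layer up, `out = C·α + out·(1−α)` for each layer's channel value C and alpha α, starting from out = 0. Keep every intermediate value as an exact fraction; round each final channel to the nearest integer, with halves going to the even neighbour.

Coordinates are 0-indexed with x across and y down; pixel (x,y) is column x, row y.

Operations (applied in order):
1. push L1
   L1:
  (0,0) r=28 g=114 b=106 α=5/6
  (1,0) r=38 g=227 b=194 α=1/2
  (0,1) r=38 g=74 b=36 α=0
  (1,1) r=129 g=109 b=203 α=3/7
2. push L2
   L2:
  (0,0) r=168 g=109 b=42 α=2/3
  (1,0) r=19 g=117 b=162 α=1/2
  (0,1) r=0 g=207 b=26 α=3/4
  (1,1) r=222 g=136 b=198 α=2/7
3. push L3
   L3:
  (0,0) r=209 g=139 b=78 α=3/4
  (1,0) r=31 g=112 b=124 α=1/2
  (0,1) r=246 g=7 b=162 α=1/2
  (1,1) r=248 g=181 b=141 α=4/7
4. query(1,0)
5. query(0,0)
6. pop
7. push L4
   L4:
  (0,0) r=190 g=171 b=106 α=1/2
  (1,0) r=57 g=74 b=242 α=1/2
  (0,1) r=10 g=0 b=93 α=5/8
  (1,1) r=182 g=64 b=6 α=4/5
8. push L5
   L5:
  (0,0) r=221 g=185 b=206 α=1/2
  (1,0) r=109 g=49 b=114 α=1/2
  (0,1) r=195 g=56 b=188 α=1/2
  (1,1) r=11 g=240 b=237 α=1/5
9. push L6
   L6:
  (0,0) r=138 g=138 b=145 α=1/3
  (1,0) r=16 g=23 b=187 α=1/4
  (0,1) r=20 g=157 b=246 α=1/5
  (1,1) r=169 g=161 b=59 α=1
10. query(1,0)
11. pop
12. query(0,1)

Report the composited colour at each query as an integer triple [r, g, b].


at x=1,y=0 over L1,L2,L3:
+L1 (α=1/2) → [19, 227/2, 97]
+L2 (α=1/2) → [19, 461/4, 259/2]
+L3 (α=1/2) → [25, 909/8, 507/4]
rounded: [25, 114, 127]

(0,0) stack=L1,L2,L3; from [0,0,0]:
+L1 (α=5/6) → [70/3, 95, 265/3]
+L2 (α=2/3) → [1078/9, 313/3, 517/9]
+L3 (α=3/4) → [6721/36, 391/3, 2623/36]
= [187, 130, 73]

query (1,0) [L1,L2,L4,L5,L6] — begin 0,0,0
after L1 α=1/2: [19, 227/2, 97]
after L2 α=1/2: [19, 461/4, 259/2]
after L4 α=1/2: [38, 757/8, 743/4]
after L5 α=1/2: [147/2, 1149/16, 1199/8]
after L6 α=1/4: [473/8, 3815/64, 5093/32]
rounded: [59, 60, 159]

(0,1) stack=L1,L2,L4,L5; from [0,0,0]:
+L1 (α=0) → [0, 0, 0]
+L2 (α=3/4) → [0, 621/4, 39/2]
+L4 (α=5/8) → [25/4, 1863/32, 1047/16]
+L5 (α=1/2) → [805/8, 3655/64, 4055/32]
rounded: [101, 57, 127]


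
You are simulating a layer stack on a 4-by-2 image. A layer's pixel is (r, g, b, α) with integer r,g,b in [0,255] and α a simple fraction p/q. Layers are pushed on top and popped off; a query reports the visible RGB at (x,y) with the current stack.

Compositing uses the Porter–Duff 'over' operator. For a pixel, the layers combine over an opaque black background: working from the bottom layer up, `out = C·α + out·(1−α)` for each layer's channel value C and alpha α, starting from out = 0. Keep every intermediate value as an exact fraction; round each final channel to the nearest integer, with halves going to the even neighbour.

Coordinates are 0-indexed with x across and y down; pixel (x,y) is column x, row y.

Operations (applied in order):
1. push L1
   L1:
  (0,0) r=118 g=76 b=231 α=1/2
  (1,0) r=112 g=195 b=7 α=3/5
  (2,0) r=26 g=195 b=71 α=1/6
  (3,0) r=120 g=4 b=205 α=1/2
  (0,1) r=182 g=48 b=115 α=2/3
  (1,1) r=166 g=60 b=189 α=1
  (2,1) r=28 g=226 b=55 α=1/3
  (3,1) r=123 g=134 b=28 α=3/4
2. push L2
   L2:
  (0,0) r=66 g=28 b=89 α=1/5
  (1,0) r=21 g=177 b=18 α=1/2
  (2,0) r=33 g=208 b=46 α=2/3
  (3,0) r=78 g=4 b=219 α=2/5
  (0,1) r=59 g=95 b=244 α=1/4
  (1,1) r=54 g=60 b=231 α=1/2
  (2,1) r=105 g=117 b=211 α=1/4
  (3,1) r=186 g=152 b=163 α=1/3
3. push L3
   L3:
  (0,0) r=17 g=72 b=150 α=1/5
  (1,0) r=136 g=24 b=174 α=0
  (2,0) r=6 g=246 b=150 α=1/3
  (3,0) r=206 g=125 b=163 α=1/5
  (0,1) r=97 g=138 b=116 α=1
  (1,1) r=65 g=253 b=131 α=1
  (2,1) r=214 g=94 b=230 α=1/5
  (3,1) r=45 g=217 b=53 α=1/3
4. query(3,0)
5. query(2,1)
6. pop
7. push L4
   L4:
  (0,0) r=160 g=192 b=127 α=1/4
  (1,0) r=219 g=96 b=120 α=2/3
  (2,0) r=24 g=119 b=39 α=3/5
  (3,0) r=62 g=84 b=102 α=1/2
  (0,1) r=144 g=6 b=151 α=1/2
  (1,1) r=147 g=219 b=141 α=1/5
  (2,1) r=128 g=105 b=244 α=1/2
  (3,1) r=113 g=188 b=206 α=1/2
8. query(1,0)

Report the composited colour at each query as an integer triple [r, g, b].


(3,0) stack=L1,L2,L3; from [0,0,0]:
+L1 (α=1/2) → [60, 2, 205/2]
+L2 (α=2/5) → [336/5, 14/5, 1491/10]
+L3 (α=1/5) → [2374/25, 681/25, 3797/25]
→ [95, 27, 152]

at x=2,y=1 over L1,L2,L3:
after L1 α=1/3: [28/3, 226/3, 55/3]
after L2 α=1/4: [133/4, 343/4, 133/2]
after L3 α=1/5: [347/5, 437/5, 496/5]
= [69, 87, 99]

(1,0) stack=L1,L2,L4; from [0,0,0]:
L1 α=3/5: [336/5, 117, 21/5]
L2 α=1/2: [441/10, 147, 111/10]
L4 α=2/3: [1607/10, 113, 837/10]
rounded: [161, 113, 84]


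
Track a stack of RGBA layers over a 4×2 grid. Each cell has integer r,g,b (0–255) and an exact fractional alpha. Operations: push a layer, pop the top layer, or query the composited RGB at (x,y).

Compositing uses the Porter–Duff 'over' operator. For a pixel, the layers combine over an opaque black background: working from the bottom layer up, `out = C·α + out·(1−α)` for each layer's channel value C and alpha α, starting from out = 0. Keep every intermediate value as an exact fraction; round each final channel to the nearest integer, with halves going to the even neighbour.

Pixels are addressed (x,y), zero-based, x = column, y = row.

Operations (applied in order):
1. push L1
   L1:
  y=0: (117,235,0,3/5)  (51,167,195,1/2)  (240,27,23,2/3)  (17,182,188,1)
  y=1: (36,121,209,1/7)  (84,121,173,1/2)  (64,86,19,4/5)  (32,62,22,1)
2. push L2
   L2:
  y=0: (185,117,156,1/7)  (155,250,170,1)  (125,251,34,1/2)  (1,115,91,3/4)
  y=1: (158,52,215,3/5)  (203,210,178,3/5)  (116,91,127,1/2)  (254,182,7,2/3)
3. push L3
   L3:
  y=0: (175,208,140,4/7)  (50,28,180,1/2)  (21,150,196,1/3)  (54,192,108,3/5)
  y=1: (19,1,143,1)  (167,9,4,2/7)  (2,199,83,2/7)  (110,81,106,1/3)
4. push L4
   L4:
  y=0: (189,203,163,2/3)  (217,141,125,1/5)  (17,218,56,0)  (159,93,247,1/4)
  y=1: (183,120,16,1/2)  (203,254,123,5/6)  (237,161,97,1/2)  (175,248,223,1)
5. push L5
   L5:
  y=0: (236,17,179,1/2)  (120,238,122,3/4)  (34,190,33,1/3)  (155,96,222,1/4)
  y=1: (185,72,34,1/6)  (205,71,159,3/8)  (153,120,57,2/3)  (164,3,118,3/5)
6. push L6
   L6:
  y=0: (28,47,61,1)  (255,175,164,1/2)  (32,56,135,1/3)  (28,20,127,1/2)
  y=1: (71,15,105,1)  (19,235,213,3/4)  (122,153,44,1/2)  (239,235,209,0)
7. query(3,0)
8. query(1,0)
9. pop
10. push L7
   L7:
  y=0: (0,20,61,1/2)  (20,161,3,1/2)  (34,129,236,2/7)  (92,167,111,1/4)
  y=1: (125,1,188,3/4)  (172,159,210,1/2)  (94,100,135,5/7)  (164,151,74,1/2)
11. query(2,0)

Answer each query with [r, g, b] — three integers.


(3,0) stack=L1,L2,L3,L4,L5,L6; from [0,0,0]:
after L1 α=1: [17, 182, 188]
after L2 α=3/4: [5, 527/4, 461/4]
after L3 α=3/5: [172/5, 1679/10, 1109/10]
after L4 α=1/4: [1311/20, 5967/40, 5797/40]
after L5 α=1/4: [7033/80, 21741/160, 26271/160]
after L6 α=1/2: [9273/160, 24941/320, 46591/320]
→ [58, 78, 146]

query (1,0) [L1,L2,L3,L4,L5,L6] — begin 0,0,0
+L1 (α=1/2) → [51/2, 167/2, 195/2]
+L2 (α=1) → [155, 250, 170]
+L3 (α=1/2) → [205/2, 139, 175]
+L4 (α=1/5) → [627/5, 697/5, 165]
+L5 (α=3/4) → [2427/20, 4267/20, 531/4]
+L6 (α=1/2) → [7527/40, 7767/40, 1187/8]
= [188, 194, 148]

(2,0) stack=L1,L2,L3,L4,L5,L7; from [0,0,0]:
after L1 α=2/3: [160, 18, 46/3]
after L2 α=1/2: [285/2, 269/2, 74/3]
after L3 α=1/3: [102, 419/3, 736/9]
after L4 α=0: [102, 419/3, 736/9]
after L5 α=1/3: [238/3, 1408/9, 1769/27]
after L7 α=2/7: [1394/21, 9362/63, 21589/189]
→ [66, 149, 114]


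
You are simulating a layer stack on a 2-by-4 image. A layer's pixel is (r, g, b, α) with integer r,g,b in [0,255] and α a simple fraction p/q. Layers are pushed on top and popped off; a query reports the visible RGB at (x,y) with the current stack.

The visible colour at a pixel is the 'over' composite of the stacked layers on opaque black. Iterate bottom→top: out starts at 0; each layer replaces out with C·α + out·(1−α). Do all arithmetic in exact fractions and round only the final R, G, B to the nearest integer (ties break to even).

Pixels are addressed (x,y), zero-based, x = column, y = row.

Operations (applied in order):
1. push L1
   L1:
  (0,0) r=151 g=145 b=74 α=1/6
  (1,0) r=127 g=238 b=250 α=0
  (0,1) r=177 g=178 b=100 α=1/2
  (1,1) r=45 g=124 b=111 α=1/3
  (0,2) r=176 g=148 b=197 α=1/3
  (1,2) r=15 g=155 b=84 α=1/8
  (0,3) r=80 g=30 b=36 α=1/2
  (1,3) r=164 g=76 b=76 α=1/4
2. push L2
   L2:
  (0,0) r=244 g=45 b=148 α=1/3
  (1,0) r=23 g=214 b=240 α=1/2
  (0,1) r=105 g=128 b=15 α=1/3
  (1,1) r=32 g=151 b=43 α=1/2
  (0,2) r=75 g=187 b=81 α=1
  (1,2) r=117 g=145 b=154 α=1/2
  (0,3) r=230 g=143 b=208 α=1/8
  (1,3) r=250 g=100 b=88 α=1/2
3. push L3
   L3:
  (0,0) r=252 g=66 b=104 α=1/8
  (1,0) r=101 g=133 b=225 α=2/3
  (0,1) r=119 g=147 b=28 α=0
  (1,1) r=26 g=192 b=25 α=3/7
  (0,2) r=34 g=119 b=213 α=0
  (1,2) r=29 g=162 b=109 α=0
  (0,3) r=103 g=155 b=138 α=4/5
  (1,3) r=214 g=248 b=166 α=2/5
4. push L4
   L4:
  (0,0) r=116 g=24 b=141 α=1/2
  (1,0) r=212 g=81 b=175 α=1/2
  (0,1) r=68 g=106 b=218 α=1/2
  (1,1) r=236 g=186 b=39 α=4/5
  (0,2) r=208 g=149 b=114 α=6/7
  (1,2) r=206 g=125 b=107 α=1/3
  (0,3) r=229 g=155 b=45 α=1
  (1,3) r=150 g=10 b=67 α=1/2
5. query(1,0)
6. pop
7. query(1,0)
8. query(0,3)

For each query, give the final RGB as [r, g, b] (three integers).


at x=1,y=0 over L1,L2,L3,L4:
after L1 α=0: [0, 0, 0]
after L2 α=1/2: [23/2, 107, 120]
after L3 α=2/3: [427/6, 373/3, 190]
after L4 α=1/2: [1699/12, 308/3, 365/2]
→ [142, 103, 182]

query (1,0) [L1,L2,L3] — begin 0,0,0
L1 α=0: [0, 0, 0]
L2 α=1/2: [23/2, 107, 120]
L3 α=2/3: [427/6, 373/3, 190]
rounded: [71, 124, 190]

at x=0,y=3 over L1,L2,L3:
+L1 (α=1/2) → [40, 15, 18]
+L2 (α=1/8) → [255/4, 31, 167/4]
+L3 (α=4/5) → [1903/20, 651/5, 475/4]
= [95, 130, 119]


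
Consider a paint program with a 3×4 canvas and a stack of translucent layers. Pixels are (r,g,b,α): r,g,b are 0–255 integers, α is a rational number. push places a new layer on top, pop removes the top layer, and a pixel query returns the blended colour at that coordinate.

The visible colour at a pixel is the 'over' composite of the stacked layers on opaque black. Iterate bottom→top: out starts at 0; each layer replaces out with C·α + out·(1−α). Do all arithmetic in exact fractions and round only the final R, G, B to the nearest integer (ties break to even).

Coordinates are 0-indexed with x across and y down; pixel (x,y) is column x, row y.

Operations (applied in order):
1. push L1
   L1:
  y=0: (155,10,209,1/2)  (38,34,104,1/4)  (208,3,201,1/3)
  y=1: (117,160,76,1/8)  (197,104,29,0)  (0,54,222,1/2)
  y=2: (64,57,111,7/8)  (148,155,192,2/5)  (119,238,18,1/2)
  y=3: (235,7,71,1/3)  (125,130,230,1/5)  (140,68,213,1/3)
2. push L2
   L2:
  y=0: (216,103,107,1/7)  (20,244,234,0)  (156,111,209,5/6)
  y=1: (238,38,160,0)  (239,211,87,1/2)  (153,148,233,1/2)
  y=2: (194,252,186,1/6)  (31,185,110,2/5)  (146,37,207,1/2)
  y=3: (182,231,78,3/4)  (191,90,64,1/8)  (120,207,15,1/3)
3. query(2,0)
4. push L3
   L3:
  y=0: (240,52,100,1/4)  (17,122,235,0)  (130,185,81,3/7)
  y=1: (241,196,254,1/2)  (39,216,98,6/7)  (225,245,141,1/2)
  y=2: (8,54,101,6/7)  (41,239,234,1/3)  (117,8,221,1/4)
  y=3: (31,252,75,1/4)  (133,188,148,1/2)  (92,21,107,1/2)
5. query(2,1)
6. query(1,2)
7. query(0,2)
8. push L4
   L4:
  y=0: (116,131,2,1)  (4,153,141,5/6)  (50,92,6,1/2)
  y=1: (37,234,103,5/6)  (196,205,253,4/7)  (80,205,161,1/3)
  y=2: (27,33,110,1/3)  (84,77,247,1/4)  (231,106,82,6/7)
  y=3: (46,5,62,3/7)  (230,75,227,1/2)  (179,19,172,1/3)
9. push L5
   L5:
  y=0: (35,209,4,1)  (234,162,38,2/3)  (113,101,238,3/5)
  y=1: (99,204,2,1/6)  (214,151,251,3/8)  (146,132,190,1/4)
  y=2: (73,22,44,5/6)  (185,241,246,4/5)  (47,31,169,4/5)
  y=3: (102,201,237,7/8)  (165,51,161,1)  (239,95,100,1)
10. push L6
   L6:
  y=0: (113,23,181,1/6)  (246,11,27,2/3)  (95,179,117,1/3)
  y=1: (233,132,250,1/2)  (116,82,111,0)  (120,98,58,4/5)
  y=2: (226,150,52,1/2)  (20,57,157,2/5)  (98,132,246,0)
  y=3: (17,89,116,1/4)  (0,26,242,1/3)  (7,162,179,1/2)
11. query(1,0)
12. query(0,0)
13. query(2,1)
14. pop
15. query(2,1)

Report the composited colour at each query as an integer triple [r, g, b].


(2,0) stack=L1,L2; from [0,0,0]:
L1 α=1/3: [208/3, 1, 67]
L2 α=5/6: [1274/9, 278/3, 556/3]
rounded: [142, 93, 185]

(2,1) stack=L1,L2,L3; from [0,0,0]:
L1 α=1/2: [0, 27, 111]
L2 α=1/2: [153/2, 175/2, 172]
L3 α=1/2: [603/4, 665/4, 313/2]
→ [151, 166, 156]

(1,2) stack=L1,L2,L3; from [0,0,0]:
L1 α=2/5: [296/5, 62, 384/5]
L2 α=2/5: [1198/25, 556/5, 2252/25]
L3 α=1/3: [3421/75, 769/5, 10354/75]
rounded: [46, 154, 138]

at x=0,y=2 over L1,L2,L3:
L1 α=7/8: [56, 399/8, 777/8]
L2 α=1/6: [79, 1337/16, 1791/16]
L3 α=6/7: [127/7, 6521/112, 1641/16]
rounded: [18, 58, 103]

(1,0) stack=L1,L2,L3,L4,L5,L6; from [0,0,0]:
+L1 (α=1/4) → [19/2, 17/2, 26]
+L2 (α=0) → [19/2, 17/2, 26]
+L3 (α=0) → [19/2, 17/2, 26]
+L4 (α=5/6) → [59/12, 1547/12, 731/6]
+L5 (α=2/3) → [5675/36, 5435/36, 1187/18]
+L6 (α=2/3) → [23387/108, 6227/108, 2159/54]
→ [217, 58, 40]

at x=0,y=0 over L1,L2,L3,L4,L5,L6:
after L1 α=1/2: [155/2, 5, 209/2]
after L2 α=1/7: [681/7, 19, 734/7]
after L3 α=1/4: [3723/28, 109/4, 1451/14]
after L4 α=1: [116, 131, 2]
after L5 α=1: [35, 209, 4]
after L6 α=1/6: [48, 178, 67/2]
rounded: [48, 178, 34]

query (2,1) [L1,L2,L3,L4,L5,L6] — begin 0,0,0
after L1 α=1/2: [0, 27, 111]
after L2 α=1/2: [153/2, 175/2, 172]
after L3 α=1/2: [603/4, 665/4, 313/2]
after L4 α=1/3: [763/6, 1075/6, 158]
after L5 α=1/4: [1055/8, 1339/8, 166]
after L6 α=4/5: [979/8, 895/8, 398/5]
rounded: [122, 112, 80]

(2,1) stack=L1,L2,L3,L4,L5; from [0,0,0]:
after L1 α=1/2: [0, 27, 111]
after L2 α=1/2: [153/2, 175/2, 172]
after L3 α=1/2: [603/4, 665/4, 313/2]
after L4 α=1/3: [763/6, 1075/6, 158]
after L5 α=1/4: [1055/8, 1339/8, 166]
rounded: [132, 167, 166]
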